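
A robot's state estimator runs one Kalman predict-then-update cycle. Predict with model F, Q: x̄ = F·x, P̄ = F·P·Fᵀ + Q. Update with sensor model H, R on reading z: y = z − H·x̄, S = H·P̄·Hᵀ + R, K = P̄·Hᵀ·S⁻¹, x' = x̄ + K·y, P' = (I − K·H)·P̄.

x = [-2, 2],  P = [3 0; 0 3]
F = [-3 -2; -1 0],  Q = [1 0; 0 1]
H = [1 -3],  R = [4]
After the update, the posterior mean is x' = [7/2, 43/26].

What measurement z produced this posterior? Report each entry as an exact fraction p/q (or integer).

z = [-1]

x̄ = F·x = [2, 2]
P̄ = F·P·Fᵀ + Q = [40 9; 9 4]
S = H·P̄·Hᵀ + R = [26]
K = P̄·Hᵀ·S⁻¹ = [1/2; -3/26]
x' − x̄ = [3/2, -9/26] = K·y
y = (KᵀK)⁻¹·Kᵀ·(x' − x̄) = [3]
z = y + H·x̄ = [3] + [-4] = [-1]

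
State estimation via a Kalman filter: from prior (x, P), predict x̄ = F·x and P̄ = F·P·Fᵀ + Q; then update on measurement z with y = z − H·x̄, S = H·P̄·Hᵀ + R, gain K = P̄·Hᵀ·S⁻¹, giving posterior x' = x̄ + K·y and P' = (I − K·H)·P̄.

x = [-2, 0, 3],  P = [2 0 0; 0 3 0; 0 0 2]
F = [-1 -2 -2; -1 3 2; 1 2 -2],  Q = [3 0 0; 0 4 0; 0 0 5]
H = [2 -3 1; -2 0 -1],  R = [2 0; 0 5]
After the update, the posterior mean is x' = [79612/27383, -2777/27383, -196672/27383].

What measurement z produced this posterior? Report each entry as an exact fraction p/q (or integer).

x̄ = F·x = [-4, 8, -8]
P̄ = F·P·Fᵀ + Q = [25 -24 -6; -24 41 8; -6 8 27]
S = H·P̄·Hᵀ + R = [714 -223; -223 108]
K = P̄·Hᵀ·S⁻¹ = [2716/27383 -5548/27383; -8684/27383 -7789/27383; -4317/27383 -12717/27383]
x' − x̄ = [189144/27383, -221841/27383, 22392/27383] = K·y
y = (KᵀK)⁻¹·Kᵀ·(x' − x̄) = [39, -15]
z = y + H·x̄ = [39, -15] + [-40, 16] = [-1, 1]

z = [-1, 1]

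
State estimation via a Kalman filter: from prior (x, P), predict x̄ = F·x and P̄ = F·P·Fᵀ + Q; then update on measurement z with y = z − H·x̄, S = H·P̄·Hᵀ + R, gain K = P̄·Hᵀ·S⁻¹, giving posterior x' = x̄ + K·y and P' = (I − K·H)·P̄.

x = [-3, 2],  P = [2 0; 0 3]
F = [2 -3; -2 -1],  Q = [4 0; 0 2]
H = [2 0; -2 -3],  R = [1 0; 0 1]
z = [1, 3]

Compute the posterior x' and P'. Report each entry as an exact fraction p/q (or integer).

x' = [6483/18658, -22101/18658]
P' = [4593/18658 -3035/18658; -3035/18658 4061/18658]

x̄ = F·x = [-12, 4]
P̄ = F·P·Fᵀ + Q = [39 1; 1 13]
y = z − H·x̄ = [25, -9]
S = H·P̄·Hᵀ + R = [157 -162; -162 286]
K = P̄·Hᵀ·S⁻¹ = [4593/9329 -81/18658; -3035/9329 -6113/18658]
x' = x̄ + K·y = [6483/18658, -22101/18658]
P' = (I − K·H)·P̄ = [4593/18658 -3035/18658; -3035/18658 4061/18658]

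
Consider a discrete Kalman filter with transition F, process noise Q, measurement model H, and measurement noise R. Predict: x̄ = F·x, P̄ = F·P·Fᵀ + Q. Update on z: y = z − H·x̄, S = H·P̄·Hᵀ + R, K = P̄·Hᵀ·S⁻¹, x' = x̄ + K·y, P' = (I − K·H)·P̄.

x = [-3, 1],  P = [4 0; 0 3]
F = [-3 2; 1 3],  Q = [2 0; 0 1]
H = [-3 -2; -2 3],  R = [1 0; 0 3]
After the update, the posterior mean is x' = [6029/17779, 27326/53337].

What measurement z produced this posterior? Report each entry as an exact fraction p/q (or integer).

z = [-2, 1]

x̄ = F·x = [11, 0]
P̄ = F·P·Fᵀ + Q = [50 6; 6 32]
S = H·P̄·Hᵀ + R = [651 78; 78 419]
K = P̄·Hᵀ·S⁻¹ = [-20494/88895 -13582/88895; -8182/53337 4072/17779]
x' − x̄ = [-189540/17779, 27326/53337] = K·y
y = (KᵀK)⁻¹·Kᵀ·(x' − x̄) = [31, 23]
z = y + H·x̄ = [31, 23] + [-33, -22] = [-2, 1]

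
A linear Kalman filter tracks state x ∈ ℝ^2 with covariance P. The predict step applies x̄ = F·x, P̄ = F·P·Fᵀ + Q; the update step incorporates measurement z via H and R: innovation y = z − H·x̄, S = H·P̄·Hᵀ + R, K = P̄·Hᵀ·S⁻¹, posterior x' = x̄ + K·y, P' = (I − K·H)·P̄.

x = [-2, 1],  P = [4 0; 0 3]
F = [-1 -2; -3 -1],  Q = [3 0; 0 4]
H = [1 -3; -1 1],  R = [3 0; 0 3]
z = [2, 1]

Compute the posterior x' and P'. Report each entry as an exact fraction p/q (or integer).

x̄ = F·x = [0, 5]
P̄ = F·P·Fᵀ + Q = [19 18; 18 43]
y = z − H·x̄ = [17, -4]
S = H·P̄·Hᵀ + R = [301 -76; -76 29]
K = P̄·Hᵀ·S⁻¹ = [-1091/2953 -2961/2953; -1319/2953 -911/2953]
x' = x̄ + K·y = [-6703/2953, -4014/2953]
P' = (I − K·H)·P̄ = [14961/2953 6078/2953; 6078/2953 3345/2953]

x' = [-6703/2953, -4014/2953]
P' = [14961/2953 6078/2953; 6078/2953 3345/2953]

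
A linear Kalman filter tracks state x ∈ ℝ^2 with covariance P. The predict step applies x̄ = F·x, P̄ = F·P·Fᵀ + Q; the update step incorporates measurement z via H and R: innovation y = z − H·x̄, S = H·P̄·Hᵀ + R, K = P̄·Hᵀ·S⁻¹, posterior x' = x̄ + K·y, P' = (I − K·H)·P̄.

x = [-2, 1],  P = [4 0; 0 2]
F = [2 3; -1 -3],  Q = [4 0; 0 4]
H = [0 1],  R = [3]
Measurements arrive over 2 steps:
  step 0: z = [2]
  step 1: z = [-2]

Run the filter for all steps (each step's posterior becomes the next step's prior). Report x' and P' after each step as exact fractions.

step 0: x̄ = F·x = [-1, -1]
step 0: P̄ = F·P·Fᵀ + Q = [38 -26; -26 26]
step 0: y = z − H·x̄ = [3]
step 0: S = H·P̄·Hᵀ + R = [29]
step 0: K = P̄·Hᵀ·S⁻¹ = [-26/29; 26/29]
step 0: x' = x̄ + K·y = [-107/29, 49/29]
step 0: P' = (I − K·H)·P̄ = [426/29 -78/29; -78/29 78/29]
step 1: x̄ = F·x = [-67/29, -40/29]
step 1: P̄ = F·P·Fᵀ + Q = [1586/29 -852/29; -852/29 776/29]
step 1: y = z − H·x̄ = [-18/29]
step 1: S = H·P̄·Hᵀ + R = [863/29]
step 1: K = P̄·Hᵀ·S⁻¹ = [-852/863; 776/863]
step 1: x' = x̄ + K·y = [-1465/863, -1672/863]
step 1: P' = (I − K·H)·P̄ = [22166/863 -2556/863; -2556/863 2328/863]

step 0: x' = [-107/29, 49/29], P' = [426/29 -78/29; -78/29 78/29]
step 1: x' = [-1465/863, -1672/863], P' = [22166/863 -2556/863; -2556/863 2328/863]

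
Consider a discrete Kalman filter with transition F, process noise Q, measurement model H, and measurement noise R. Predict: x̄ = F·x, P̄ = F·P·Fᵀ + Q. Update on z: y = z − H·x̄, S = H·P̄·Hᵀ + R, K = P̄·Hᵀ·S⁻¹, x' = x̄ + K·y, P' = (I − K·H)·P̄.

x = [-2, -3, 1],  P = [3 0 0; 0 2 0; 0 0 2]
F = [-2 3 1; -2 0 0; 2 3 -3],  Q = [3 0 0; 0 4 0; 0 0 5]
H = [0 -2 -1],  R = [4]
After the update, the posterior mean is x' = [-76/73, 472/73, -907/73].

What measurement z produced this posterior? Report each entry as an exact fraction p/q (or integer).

z = [-1]

x̄ = F·x = [-4, 4, -16]
P̄ = F·P·Fᵀ + Q = [35 12 0; 12 16 -12; 0 -12 53]
S = H·P̄·Hᵀ + R = [73]
K = P̄·Hᵀ·S⁻¹ = [-24/73; -20/73; -29/73]
x' − x̄ = [216/73, 180/73, 261/73] = K·y
y = (KᵀK)⁻¹·Kᵀ·(x' − x̄) = [-9]
z = y + H·x̄ = [-9] + [8] = [-1]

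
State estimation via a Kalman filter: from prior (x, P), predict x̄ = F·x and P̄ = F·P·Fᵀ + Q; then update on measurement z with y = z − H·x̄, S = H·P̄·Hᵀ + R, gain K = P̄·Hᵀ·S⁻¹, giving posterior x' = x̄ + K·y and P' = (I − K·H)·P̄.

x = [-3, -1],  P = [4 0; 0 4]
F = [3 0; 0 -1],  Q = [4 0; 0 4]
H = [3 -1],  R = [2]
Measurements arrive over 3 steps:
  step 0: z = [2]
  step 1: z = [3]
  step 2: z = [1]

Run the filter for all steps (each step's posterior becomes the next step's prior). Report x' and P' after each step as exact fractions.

step 0: x̄ = F·x = [-9, 1]
step 0: P̄ = F·P·Fᵀ + Q = [40 0; 0 8]
step 0: y = z − H·x̄ = [30]
step 0: S = H·P̄·Hᵀ + R = [370]
step 0: K = P̄·Hᵀ·S⁻¹ = [12/37; -4/185]
step 0: x' = x̄ + K·y = [27/37, 13/37]
step 0: P' = (I − K·H)·P̄ = [40/37 96/37; 96/37 1448/185]
step 1: x̄ = F·x = [81/37, -13/37]
step 1: P̄ = F·P·Fᵀ + Q = [508/37 -288/37; -288/37 2188/185]
step 1: y = z − H·x̄ = [-145/37]
step 1: S = H·P̄·Hᵀ + R = [34058/185]
step 1: K = P̄·Hᵀ·S⁻¹ = [4530/17029; -3254/17029]
step 1: x' = x̄ + K·y = [19527/17029, 6769/17029]
step 1: P' = (I − K·H)·P̄ = [11956/17029 26808/17029; 26808/17029 86932/17029]
step 2: x̄ = F·x = [58581/17029, -6769/17029]
step 2: P̄ = F·P·Fᵀ + Q = [175720/17029 -80424/17029; -80424/17029 155048/17029]
step 2: y = z − H·x̄ = [-165483/17029]
step 2: S = H·P̄·Hᵀ + R = [2253130/17029]
step 2: K = P̄·Hᵀ·S⁻¹ = [303792/1126565; -39632/225313]
step 2: x' = x̄ + K·y = [923301/1126565, 295571/225313]
step 2: P' = (I − K·H)·P̄ = [785768/1126565 349944/225313; 349944/225313 1129096/225313]

step 0: x' = [27/37, 13/37], P' = [40/37 96/37; 96/37 1448/185]
step 1: x' = [19527/17029, 6769/17029], P' = [11956/17029 26808/17029; 26808/17029 86932/17029]
step 2: x' = [923301/1126565, 295571/225313], P' = [785768/1126565 349944/225313; 349944/225313 1129096/225313]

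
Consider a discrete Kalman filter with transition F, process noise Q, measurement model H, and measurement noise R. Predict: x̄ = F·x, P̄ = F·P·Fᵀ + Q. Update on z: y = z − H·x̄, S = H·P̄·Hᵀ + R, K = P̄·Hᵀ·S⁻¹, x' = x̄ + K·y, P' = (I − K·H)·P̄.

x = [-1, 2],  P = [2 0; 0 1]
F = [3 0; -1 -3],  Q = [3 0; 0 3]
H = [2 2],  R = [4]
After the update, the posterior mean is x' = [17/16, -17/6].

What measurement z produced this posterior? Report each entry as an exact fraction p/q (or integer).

x̄ = F·x = [-3, -5]
P̄ = F·P·Fᵀ + Q = [21 -6; -6 14]
S = H·P̄·Hᵀ + R = [96]
K = P̄·Hᵀ·S⁻¹ = [5/16; 1/6]
x' − x̄ = [65/16, 13/6] = K·y
y = (KᵀK)⁻¹·Kᵀ·(x' − x̄) = [13]
z = y + H·x̄ = [13] + [-16] = [-3]

z = [-3]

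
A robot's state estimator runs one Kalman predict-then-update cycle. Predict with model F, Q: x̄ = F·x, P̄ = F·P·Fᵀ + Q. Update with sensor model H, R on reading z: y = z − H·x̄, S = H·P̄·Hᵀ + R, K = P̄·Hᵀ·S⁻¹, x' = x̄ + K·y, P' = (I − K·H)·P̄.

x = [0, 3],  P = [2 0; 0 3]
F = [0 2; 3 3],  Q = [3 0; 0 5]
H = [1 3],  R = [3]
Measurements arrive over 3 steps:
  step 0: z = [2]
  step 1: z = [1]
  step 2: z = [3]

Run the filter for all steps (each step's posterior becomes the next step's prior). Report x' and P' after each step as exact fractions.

step 0: x' = [439/192, -1/24], P' = [431/64 -17/8; -17/8 1]
step 1: x' = [14631/18991, 2677/18991], P' = [121701/18991 -41415/18991; -41415/18991 20354/18991]
step 2: x' = [2754831/5088986, 2137431/2544493], P' = [34032903/5088986 -5792505/2544493; -5792505/2544493 2809622/2544493]

step 0: x̄ = F·x = [6, 9]
step 0: P̄ = F·P·Fᵀ + Q = [15 18; 18 50]
step 0: y = z − H·x̄ = [-31]
step 0: S = H·P̄·Hᵀ + R = [576]
step 0: K = P̄·Hᵀ·S⁻¹ = [23/192; 7/24]
step 0: x' = x̄ + K·y = [439/192, -1/24]
step 0: P' = (I − K·H)·P̄ = [431/64 -17/8; -17/8 1]
step 1: x̄ = F·x = [-1/12, 431/64]
step 1: P̄ = F·P·Fᵀ + Q = [7 -27/4; -27/4 2327/64]
step 1: y = z − H·x̄ = [-3671/192]
step 1: S = H·P̄·Hᵀ + R = [18991/64]
step 1: K = P̄·Hᵀ·S⁻¹ = [-848/18991; 6549/18991]
step 1: x' = x̄ + K·y = [14631/18991, 2677/18991]
step 1: P' = (I − K·H)·P̄ = [121701/18991 -41415/18991; -41415/18991 20354/18991]
step 2: x̄ = F·x = [5354/18991, 51924/18991]
step 2: P̄ = F·P·Fᵀ + Q = [138389/18991 -126366/18991; -126366/18991 627980/18991]
step 2: y = z − H·x̄ = [-14879/2713]
step 2: S = H·P̄·Hᵀ + R = [726998/2713]
step 2: K = P̄·Hᵀ·S⁻¹ = [-34387/726998; 125541/363499]
step 2: x' = x̄ + K·y = [2754831/5088986, 2137431/2544493]
step 2: P' = (I − K·H)·P̄ = [34032903/5088986 -5792505/2544493; -5792505/2544493 2809622/2544493]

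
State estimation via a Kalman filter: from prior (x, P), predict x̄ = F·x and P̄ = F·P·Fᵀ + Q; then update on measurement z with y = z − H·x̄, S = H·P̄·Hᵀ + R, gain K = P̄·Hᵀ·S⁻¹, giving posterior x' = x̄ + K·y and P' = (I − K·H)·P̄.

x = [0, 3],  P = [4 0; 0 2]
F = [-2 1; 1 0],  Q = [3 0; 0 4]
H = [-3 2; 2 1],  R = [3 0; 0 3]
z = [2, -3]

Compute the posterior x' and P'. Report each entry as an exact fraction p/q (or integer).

x' = [-5929/6236, -526/1559]
P' = [1749/6236 294/1559; 294/1559 1032/1559]

x̄ = F·x = [3, 0]
P̄ = F·P·Fᵀ + Q = [21 -8; -8 8]
y = z − H·x̄ = [11, -9]
S = H·P̄·Hᵀ + R = [320 -118; -118 63]
K = P̄·Hᵀ·S⁻¹ = [-965/6236 779/3118; 394/1559 540/1559]
x' = x̄ + K·y = [-5929/6236, -526/1559]
P' = (I − K·H)·P̄ = [1749/6236 294/1559; 294/1559 1032/1559]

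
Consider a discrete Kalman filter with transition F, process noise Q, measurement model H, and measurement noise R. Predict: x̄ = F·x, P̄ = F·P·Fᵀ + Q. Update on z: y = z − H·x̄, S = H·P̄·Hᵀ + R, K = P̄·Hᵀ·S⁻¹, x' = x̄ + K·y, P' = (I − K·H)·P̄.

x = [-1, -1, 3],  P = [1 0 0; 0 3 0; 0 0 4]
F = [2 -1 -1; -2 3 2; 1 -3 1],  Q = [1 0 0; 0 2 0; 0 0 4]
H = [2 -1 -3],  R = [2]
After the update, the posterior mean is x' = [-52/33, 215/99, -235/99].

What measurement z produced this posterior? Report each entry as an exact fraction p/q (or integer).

z = [2]

x̄ = F·x = [-4, 5, 5]
P̄ = F·P·Fᵀ + Q = [12 -21 7; -21 49 -21; 7 -21 36]
S = H·P̄·Hᵀ + R = [297]
K = P̄·Hᵀ·S⁻¹ = [8/99; -28/297; -73/297]
x' − x̄ = [80/33, -280/99, -730/99] = K·y
y = (KᵀK)⁻¹·Kᵀ·(x' − x̄) = [30]
z = y + H·x̄ = [30] + [-28] = [2]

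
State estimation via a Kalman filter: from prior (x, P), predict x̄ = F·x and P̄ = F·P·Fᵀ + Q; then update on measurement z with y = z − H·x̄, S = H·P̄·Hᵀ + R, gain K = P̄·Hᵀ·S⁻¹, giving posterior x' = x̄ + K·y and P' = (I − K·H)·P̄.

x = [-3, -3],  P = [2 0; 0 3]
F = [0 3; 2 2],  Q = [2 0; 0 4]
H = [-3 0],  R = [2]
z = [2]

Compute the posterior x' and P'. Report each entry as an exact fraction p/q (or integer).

x' = [-192/263, -1806/263]
P' = [58/263 36/263; 36/263 3396/263]

x̄ = F·x = [-9, -12]
P̄ = F·P·Fᵀ + Q = [29 18; 18 24]
y = z − H·x̄ = [-25]
S = H·P̄·Hᵀ + R = [263]
K = P̄·Hᵀ·S⁻¹ = [-87/263; -54/263]
x' = x̄ + K·y = [-192/263, -1806/263]
P' = (I − K·H)·P̄ = [58/263 36/263; 36/263 3396/263]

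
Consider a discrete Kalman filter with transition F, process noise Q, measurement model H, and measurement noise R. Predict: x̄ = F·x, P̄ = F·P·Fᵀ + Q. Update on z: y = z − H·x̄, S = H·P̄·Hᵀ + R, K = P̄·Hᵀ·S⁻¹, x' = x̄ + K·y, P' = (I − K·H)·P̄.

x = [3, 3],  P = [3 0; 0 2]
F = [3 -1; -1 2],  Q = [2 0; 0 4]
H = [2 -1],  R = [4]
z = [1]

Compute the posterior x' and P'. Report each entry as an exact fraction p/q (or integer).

x' = [38/13, 913/195]
P' = [28/13 36/13; 36/13 1244/195]

x̄ = F·x = [6, 3]
P̄ = F·P·Fᵀ + Q = [31 -13; -13 15]
y = z − H·x̄ = [-8]
S = H·P̄·Hᵀ + R = [195]
K = P̄·Hᵀ·S⁻¹ = [5/13; -41/195]
x' = x̄ + K·y = [38/13, 913/195]
P' = (I − K·H)·P̄ = [28/13 36/13; 36/13 1244/195]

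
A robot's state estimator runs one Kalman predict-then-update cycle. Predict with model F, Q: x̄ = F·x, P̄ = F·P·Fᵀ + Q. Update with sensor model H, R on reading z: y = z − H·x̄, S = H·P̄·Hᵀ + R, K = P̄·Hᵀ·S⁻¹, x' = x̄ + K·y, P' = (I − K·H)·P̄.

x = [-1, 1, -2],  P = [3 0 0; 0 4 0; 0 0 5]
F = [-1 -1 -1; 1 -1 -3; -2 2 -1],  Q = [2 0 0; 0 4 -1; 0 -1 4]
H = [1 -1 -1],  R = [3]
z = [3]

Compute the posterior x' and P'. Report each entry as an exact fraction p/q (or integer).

x' = [89/72, -19/9, 29/36]
P' = [983/72 119/9 23/36; 119/9 304/9 -170/9; 23/36 -170/9 377/18]

x̄ = F·x = [2, 4, 6]
P̄ = F·P·Fᵀ + Q = [14 16 3; 16 56 0; 3 0 37]
y = z − H·x̄ = [11]
S = H·P̄·Hᵀ + R = [72]
K = P̄·Hᵀ·S⁻¹ = [-5/72; -5/9; -17/36]
x' = x̄ + K·y = [89/72, -19/9, 29/36]
P' = (I − K·H)·P̄ = [983/72 119/9 23/36; 119/9 304/9 -170/9; 23/36 -170/9 377/18]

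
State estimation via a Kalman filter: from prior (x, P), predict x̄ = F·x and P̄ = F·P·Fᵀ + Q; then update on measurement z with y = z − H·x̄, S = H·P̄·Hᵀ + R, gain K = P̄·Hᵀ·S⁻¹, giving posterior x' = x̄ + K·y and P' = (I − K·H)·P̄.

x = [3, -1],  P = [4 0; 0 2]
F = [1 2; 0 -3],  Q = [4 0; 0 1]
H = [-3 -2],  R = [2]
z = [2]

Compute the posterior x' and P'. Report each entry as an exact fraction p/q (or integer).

x̄ = F·x = [1, 3]
P̄ = F·P·Fᵀ + Q = [16 -12; -12 19]
y = z − H·x̄ = [11]
S = H·P̄·Hᵀ + R = [78]
K = P̄·Hᵀ·S⁻¹ = [-4/13; -1/39]
x' = x̄ + K·y = [-31/13, 106/39]
P' = (I − K·H)·P̄ = [112/13 -164/13; -164/13 739/39]

x' = [-31/13, 106/39]
P' = [112/13 -164/13; -164/13 739/39]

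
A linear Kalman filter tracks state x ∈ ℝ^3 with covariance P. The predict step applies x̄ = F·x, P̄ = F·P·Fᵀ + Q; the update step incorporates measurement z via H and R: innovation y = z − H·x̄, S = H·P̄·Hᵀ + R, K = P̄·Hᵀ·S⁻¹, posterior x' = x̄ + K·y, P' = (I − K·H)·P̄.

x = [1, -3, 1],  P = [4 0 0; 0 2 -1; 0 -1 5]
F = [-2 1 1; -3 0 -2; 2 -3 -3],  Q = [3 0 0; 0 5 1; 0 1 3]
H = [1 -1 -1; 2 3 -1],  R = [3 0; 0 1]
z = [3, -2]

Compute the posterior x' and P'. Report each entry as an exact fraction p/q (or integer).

x' = [60875/46596, -36029/23298, 1/3883]
P' = [77669/46596 -12323/23298 25303/15532; -12323/23298 4742/11649 -441/7766; 25303/15532 -441/7766 24779/7766]

x̄ = F·x = [-4, -5, 8]
P̄ = F·P·Fᵀ + Q = [24 16 -31; 16 61 1; -31 1 64]
y = z − H·x̄ = [10, 29]
S = H·P̄·Hᵀ + R = [184 36; 36 1020]
K = P̄·Hᵀ·S⁻¹ = [1467/7766 5491/46596; -1138/3883 5129/23298; -7791/15532 -799/7766]
x' = x̄ + K·y = [60875/46596, -36029/23298, 1/3883]
P' = (I − K·H)·P̄ = [77669/46596 -12323/23298 25303/15532; -12323/23298 4742/11649 -441/7766; 25303/15532 -441/7766 24779/7766]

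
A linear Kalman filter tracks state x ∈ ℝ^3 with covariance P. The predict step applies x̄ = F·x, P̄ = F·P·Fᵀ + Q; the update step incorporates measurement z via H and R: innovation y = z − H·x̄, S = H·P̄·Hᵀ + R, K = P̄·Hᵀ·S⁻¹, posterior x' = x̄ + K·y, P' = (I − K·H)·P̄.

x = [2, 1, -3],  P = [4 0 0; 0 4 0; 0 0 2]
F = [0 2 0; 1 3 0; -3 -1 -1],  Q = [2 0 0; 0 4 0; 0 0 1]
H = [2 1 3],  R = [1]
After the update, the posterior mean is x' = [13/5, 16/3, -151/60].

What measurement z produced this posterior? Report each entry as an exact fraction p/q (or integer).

x̄ = F·x = [2, 5, -4]
P̄ = F·P·Fᵀ + Q = [18 24 -8; 24 44 -24; -8 -24 43]
S = H·P̄·Hᵀ + R = [360]
K = P̄·Hᵀ·S⁻¹ = [1/10; 1/18; 89/360]
x' − x̄ = [3/5, 1/3, 89/60] = K·y
y = (KᵀK)⁻¹·Kᵀ·(x' − x̄) = [6]
z = y + H·x̄ = [6] + [-3] = [3]

z = [3]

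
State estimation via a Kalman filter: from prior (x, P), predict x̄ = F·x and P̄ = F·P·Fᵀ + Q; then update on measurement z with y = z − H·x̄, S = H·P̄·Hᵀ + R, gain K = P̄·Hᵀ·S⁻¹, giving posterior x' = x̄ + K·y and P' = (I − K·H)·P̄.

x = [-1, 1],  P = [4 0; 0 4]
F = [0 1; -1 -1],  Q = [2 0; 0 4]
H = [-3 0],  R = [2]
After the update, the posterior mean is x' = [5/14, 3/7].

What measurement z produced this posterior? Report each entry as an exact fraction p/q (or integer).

z = [-1]

x̄ = F·x = [1, 0]
P̄ = F·P·Fᵀ + Q = [6 -4; -4 12]
S = H·P̄·Hᵀ + R = [56]
K = P̄·Hᵀ·S⁻¹ = [-9/28; 3/14]
x' − x̄ = [-9/14, 3/7] = K·y
y = (KᵀK)⁻¹·Kᵀ·(x' − x̄) = [2]
z = y + H·x̄ = [2] + [-3] = [-1]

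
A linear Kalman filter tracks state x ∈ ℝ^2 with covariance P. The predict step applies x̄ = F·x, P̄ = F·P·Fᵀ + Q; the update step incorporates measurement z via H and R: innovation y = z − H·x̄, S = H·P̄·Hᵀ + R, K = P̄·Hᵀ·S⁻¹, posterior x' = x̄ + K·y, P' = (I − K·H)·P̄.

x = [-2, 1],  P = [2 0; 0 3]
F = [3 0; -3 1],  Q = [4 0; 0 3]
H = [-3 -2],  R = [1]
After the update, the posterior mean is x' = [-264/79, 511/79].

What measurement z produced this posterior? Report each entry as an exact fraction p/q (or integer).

z = [-3]

x̄ = F·x = [-6, 7]
P̄ = F·P·Fᵀ + Q = [22 -18; -18 24]
S = H·P̄·Hᵀ + R = [79]
K = P̄·Hᵀ·S⁻¹ = [-30/79; 6/79]
x' − x̄ = [210/79, -42/79] = K·y
y = (KᵀK)⁻¹·Kᵀ·(x' − x̄) = [-7]
z = y + H·x̄ = [-7] + [4] = [-3]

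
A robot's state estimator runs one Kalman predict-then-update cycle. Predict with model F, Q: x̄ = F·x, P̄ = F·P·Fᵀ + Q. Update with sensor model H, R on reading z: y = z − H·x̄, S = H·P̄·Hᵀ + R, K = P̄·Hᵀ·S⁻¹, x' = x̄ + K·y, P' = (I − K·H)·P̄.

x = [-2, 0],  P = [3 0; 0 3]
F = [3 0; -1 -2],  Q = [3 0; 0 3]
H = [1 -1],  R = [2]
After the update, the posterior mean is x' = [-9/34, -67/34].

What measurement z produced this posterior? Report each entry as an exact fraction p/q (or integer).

z = [2]

x̄ = F·x = [-6, 2]
P̄ = F·P·Fᵀ + Q = [30 -9; -9 18]
S = H·P̄·Hᵀ + R = [68]
K = P̄·Hᵀ·S⁻¹ = [39/68; -27/68]
x' − x̄ = [195/34, -135/34] = K·y
y = (KᵀK)⁻¹·Kᵀ·(x' − x̄) = [10]
z = y + H·x̄ = [10] + [-8] = [2]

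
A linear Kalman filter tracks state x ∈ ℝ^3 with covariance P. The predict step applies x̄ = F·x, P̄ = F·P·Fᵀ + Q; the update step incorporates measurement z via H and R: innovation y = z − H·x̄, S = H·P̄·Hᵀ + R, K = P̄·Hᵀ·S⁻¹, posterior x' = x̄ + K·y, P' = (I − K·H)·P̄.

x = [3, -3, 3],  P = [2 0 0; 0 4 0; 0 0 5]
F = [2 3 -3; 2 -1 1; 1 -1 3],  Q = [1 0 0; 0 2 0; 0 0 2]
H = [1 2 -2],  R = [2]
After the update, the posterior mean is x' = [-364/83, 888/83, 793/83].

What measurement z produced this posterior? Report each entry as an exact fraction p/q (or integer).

x̄ = F·x = [-12, 12, 15]
P̄ = F·P·Fᵀ + Q = [90 -19 -53; -19 19 23; -53 23 53]
S = H·P̄·Hᵀ + R = [332]
K = P̄·Hᵀ·S⁻¹ = [79/166; -27/332; -113/332]
x' − x̄ = [632/83, -108/83, -452/83] = K·y
y = (KᵀK)⁻¹·Kᵀ·(x' − x̄) = [16]
z = y + H·x̄ = [16] + [-18] = [-2]

z = [-2]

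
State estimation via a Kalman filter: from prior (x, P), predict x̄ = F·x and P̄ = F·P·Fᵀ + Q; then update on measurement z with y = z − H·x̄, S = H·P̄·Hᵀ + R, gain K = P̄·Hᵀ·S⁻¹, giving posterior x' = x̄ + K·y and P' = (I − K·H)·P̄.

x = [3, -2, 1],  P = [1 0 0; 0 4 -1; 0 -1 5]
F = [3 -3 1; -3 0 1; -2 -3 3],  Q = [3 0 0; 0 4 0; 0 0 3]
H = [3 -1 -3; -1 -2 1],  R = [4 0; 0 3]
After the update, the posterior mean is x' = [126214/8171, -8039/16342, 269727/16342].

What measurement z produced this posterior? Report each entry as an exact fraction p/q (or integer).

z = [-3, 2]

x̄ = F·x = [16, -8, 3]
P̄ = F·P·Fᵀ + Q = [59 -1 57; -1 18 24; 57 24 106]
S = H·P̄·Hᵀ + R = [631 8; 8 26]
K = P̄·Hᵀ·S⁻¹ = [91/8171 -28/8171; -1165/8171 -6197/16342; -2227/8171 1999/16342]
x' − x̄ = [-4522/8171, 122697/16342, 220701/16342] = K·y
y = (KᵀK)⁻¹·Kᵀ·(x' − x̄) = [-50, -1]
z = y + H·x̄ = [-50, -1] + [47, 3] = [-3, 2]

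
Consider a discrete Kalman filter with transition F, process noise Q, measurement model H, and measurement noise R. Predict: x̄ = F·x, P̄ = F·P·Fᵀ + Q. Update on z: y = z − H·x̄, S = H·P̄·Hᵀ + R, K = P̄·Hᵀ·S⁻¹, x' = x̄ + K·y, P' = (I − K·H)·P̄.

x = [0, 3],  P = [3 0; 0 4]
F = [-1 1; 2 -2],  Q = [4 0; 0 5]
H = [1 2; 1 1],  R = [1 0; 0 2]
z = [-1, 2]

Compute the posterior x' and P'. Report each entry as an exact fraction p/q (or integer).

x' = [1124/359, -726/359]
P' = [1525/359 -863/359; -863/359 567/359]

x̄ = F·x = [3, -6]
P̄ = F·P·Fᵀ + Q = [11 -14; -14 33]
y = z − H·x̄ = [8, 5]
S = H·P̄·Hᵀ + R = [88 35; 35 18]
K = P̄·Hᵀ·S⁻¹ = [-201/359 331/359; 271/359 -148/359]
x' = x̄ + K·y = [1124/359, -726/359]
P' = (I − K·H)·P̄ = [1525/359 -863/359; -863/359 567/359]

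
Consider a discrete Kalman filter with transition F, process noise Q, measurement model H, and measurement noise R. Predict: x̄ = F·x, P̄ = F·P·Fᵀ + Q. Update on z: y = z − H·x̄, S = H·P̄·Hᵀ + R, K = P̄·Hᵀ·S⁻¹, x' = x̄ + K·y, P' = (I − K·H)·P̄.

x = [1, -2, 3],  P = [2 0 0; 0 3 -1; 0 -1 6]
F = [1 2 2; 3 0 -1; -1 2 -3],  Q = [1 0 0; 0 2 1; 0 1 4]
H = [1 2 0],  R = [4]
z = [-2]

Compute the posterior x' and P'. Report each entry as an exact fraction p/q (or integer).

x' = [254/123, -80/41, -584/41]
P' = [3284/123 -532/41 -1030/41; -532/41 298/41 519/41; -1030/41 519/41 3432/41]

x̄ = F·x = [3, 0, -14]
P̄ = F·P·Fᵀ + Q = [31 -4 -24; -4 26 15; -24 15 84]
y = z − H·x̄ = [-5]
S = H·P̄·Hᵀ + R = [123]
K = P̄·Hᵀ·S⁻¹ = [23/123; 16/41; 2/41]
x' = x̄ + K·y = [254/123, -80/41, -584/41]
P' = (I − K·H)·P̄ = [3284/123 -532/41 -1030/41; -532/41 298/41 519/41; -1030/41 519/41 3432/41]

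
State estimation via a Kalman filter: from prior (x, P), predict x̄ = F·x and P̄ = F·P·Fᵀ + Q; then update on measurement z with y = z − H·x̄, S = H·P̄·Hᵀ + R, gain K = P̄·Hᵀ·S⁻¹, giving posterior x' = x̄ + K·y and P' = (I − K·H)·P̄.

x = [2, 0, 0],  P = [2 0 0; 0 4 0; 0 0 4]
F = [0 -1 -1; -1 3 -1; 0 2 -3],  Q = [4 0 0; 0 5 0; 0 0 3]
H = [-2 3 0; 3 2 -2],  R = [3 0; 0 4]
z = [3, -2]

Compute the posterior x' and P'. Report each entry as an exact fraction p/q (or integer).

x' = [-1998/4105, 2702/4105, 809/821]
P' = [28404/4105 18614/4105 12064/821; 18614/4105 40667/12315 24529/2463; 12064/821 24529/2463 79999/2463]

x̄ = F·x = [0, -2, 0]
P̄ = F·P·Fᵀ + Q = [12 -8 4; -8 47 36; 4 36 55]
y = z − H·x̄ = [9, 2]
S = H·P̄·Hᵀ + R = [570 -30; -30 88]
K = P̄·Hᵀ·S⁻¹ = [-322/4105 90/821; 3439/12315 119/1642; 401/2463 -197/821]
x' = x̄ + K·y = [-1998/4105, 2702/4105, 809/821]
P' = (I − K·H)·P̄ = [28404/4105 18614/4105 12064/821; 18614/4105 40667/12315 24529/2463; 12064/821 24529/2463 79999/2463]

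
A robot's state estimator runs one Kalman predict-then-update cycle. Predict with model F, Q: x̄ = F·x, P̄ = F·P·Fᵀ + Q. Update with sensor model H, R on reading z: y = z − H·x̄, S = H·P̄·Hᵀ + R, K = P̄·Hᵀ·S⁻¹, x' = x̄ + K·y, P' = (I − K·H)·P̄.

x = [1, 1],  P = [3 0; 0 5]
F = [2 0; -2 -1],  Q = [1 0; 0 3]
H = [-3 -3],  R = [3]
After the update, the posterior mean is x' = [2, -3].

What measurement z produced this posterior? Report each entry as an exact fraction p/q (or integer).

x̄ = F·x = [2, -3]
P̄ = F·P·Fᵀ + Q = [13 -12; -12 20]
S = H·P̄·Hᵀ + R = [84]
K = P̄·Hᵀ·S⁻¹ = [-1/28; -2/7]
x' − x̄ = [0, 0] = K·y
y = (KᵀK)⁻¹·Kᵀ·(x' − x̄) = [0]
z = y + H·x̄ = [0] + [3] = [3]

z = [3]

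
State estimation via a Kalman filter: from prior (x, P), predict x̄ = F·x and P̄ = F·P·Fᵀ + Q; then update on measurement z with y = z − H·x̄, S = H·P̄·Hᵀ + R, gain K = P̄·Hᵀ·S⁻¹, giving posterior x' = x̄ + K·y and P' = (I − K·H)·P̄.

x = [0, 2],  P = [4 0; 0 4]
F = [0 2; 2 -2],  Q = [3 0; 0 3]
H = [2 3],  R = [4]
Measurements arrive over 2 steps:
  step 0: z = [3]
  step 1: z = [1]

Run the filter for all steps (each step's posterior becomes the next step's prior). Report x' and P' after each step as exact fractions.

step 0: x' = [106/29, -43/29], P' = [3757/203 -2518/203; -2518/203 1776/203]
step 1: x' = [235456/211517, -79997/211517], P' = [1616139/211517 -1125562/211517; -1125562/211517 876112/211517]

step 0: x̄ = F·x = [4, -4]
step 0: P̄ = F·P·Fᵀ + Q = [19 -16; -16 35]
step 0: y = z − H·x̄ = [7]
step 0: S = H·P̄·Hᵀ + R = [203]
step 0: K = P̄·Hᵀ·S⁻¹ = [-10/203; 73/203]
step 0: x' = x̄ + K·y = [106/29, -43/29]
step 0: P' = (I − K·H)·P̄ = [3757/203 -2518/203; -2518/203 1776/203]
step 1: x̄ = F·x = [-86/29, 298/29]
step 1: P̄ = F·P·Fᵀ + Q = [7713/203 -17176/203; -17176/203 42885/203]
step 1: y = z − H·x̄ = [-693/29]
step 1: S = H·P̄·Hᵀ + R = [211517/203]
step 1: K = P̄·Hᵀ·S⁻¹ = [-36102/211517; 94303/211517]
step 1: x' = x̄ + K·y = [235456/211517, -79997/211517]
step 1: P' = (I − K·H)·P̄ = [1616139/211517 -1125562/211517; -1125562/211517 876112/211517]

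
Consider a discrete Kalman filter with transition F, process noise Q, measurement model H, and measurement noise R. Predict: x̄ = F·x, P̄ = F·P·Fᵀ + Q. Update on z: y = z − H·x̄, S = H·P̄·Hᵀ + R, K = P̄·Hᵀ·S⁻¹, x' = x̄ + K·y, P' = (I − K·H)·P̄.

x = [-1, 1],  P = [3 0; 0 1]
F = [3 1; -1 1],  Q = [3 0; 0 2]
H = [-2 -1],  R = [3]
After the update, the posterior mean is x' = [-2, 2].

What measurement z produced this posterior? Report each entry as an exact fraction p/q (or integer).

x̄ = F·x = [-2, 2]
P̄ = F·P·Fᵀ + Q = [31 -8; -8 6]
S = H·P̄·Hᵀ + R = [101]
K = P̄·Hᵀ·S⁻¹ = [-54/101; 10/101]
x' − x̄ = [0, 0] = K·y
y = (KᵀK)⁻¹·Kᵀ·(x' − x̄) = [0]
z = y + H·x̄ = [0] + [2] = [2]

z = [2]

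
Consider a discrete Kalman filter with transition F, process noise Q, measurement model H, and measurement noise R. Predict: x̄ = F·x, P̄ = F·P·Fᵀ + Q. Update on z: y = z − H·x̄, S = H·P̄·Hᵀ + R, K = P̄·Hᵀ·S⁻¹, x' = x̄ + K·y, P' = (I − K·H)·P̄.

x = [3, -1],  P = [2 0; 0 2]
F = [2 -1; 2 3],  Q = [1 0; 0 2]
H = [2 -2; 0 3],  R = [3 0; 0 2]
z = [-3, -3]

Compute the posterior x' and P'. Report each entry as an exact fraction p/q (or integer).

x̄ = F·x = [7, 3]
P̄ = F·P·Fᵀ + Q = [11 2; 2 28]
y = z − H·x̄ = [-11, -12]
S = H·P̄·Hᵀ + R = [143 -156; -156 254]
K = P̄·Hᵀ·S⁻¹ = [2754/5993 141/461; -4/461 150/461]
x' = x̄ + K·y = [-10339/5993, -373/461]
P' = (I − K·H)·P̄ = [5353/5993 94/461; 94/461 100/461]

x' = [-10339/5993, -373/461]
P' = [5353/5993 94/461; 94/461 100/461]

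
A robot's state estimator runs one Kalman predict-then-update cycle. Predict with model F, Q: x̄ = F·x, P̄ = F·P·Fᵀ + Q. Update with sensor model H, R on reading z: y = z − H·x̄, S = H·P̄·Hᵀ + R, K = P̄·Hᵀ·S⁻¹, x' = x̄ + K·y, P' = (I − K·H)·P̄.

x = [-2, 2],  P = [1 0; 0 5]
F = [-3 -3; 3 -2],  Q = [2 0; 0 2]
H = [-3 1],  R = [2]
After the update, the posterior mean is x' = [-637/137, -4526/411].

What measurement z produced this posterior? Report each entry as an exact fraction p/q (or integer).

z = [3]

x̄ = F·x = [0, -10]
P̄ = F·P·Fᵀ + Q = [56 21; 21 31]
S = H·P̄·Hᵀ + R = [411]
K = P̄·Hᵀ·S⁻¹ = [-49/137; -32/411]
x' − x̄ = [-637/137, -416/411] = K·y
y = (KᵀK)⁻¹·Kᵀ·(x' − x̄) = [13]
z = y + H·x̄ = [13] + [-10] = [3]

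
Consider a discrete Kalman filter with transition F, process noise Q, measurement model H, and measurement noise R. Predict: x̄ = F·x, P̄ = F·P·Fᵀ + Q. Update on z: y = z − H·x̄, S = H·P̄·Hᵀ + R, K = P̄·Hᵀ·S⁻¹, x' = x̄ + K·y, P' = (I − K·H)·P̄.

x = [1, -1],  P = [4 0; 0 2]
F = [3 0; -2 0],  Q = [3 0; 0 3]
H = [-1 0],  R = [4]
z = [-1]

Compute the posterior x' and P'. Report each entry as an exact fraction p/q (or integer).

x̄ = F·x = [3, -2]
P̄ = F·P·Fᵀ + Q = [39 -24; -24 19]
y = z − H·x̄ = [2]
S = H·P̄·Hᵀ + R = [43]
K = P̄·Hᵀ·S⁻¹ = [-39/43; 24/43]
x' = x̄ + K·y = [51/43, -38/43]
P' = (I − K·H)·P̄ = [156/43 -96/43; -96/43 241/43]

x' = [51/43, -38/43]
P' = [156/43 -96/43; -96/43 241/43]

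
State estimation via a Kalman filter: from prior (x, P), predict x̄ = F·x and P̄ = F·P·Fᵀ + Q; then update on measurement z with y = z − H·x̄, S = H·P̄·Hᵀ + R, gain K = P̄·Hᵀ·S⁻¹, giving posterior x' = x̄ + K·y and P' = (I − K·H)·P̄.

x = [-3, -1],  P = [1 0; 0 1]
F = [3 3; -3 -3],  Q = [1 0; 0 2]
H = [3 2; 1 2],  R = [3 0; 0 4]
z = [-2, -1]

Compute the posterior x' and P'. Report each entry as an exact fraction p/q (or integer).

x̄ = F·x = [-12, 12]
P̄ = F·P·Fᵀ + Q = [19 -18; -18 20]
y = z − H·x̄ = [10, -13]
S = H·P̄·Hᵀ + R = [38 -7; -7 31]
K = P̄·Hᵀ·S⁻¹ = [532/1129 -499/1129; -280/1129 738/1129]
x' = x̄ + K·y = [-1741/1129, 1154/1129]
P' = (I − K·H)·P̄ = [1796/1129 -1896/1129; -1896/1129 2424/1129]

x' = [-1741/1129, 1154/1129]
P' = [1796/1129 -1896/1129; -1896/1129 2424/1129]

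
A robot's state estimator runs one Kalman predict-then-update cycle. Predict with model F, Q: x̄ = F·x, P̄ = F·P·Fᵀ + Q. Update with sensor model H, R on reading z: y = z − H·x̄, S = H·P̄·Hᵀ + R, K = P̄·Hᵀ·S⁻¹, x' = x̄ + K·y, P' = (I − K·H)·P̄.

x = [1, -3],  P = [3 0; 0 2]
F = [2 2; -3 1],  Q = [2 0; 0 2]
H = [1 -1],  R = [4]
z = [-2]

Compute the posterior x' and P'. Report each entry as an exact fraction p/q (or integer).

x' = [-484/85, -66/17]
P' = [574/85 86/17; 86/17 122/17]

x̄ = F·x = [-4, -6]
P̄ = F·P·Fᵀ + Q = [22 -14; -14 31]
y = z − H·x̄ = [-4]
S = H·P̄·Hᵀ + R = [85]
K = P̄·Hᵀ·S⁻¹ = [36/85; -9/17]
x' = x̄ + K·y = [-484/85, -66/17]
P' = (I − K·H)·P̄ = [574/85 86/17; 86/17 122/17]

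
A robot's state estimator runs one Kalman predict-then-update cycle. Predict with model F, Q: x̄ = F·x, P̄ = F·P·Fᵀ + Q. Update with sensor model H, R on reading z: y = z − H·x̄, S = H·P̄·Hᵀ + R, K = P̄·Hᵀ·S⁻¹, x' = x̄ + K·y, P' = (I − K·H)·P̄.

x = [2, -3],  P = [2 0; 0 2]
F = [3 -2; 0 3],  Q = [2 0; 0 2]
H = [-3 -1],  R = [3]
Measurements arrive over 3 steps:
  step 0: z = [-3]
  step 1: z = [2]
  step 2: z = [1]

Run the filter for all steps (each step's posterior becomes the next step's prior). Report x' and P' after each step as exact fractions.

step 0: x' = [708/203, -1443/203], P' = [500/203 -1284/203; -1284/203 3804/203]
step 1: x' = [-280020/148741, 575899/148741], P' = [347210/148741 -825000/148741; -825000/148741 2269506/148741]
step 2: x' = [-20456374/96520607, -47448893/96520607], P' = [211323748/96520607 -495493788/96520607; -495493788/96520607 1359272148/96520607]

step 0: x̄ = F·x = [12, -9]
step 0: P̄ = F·P·Fᵀ + Q = [28 -12; -12 20]
step 0: y = z − H·x̄ = [24]
step 0: S = H·P̄·Hᵀ + R = [203]
step 0: K = P̄·Hᵀ·S⁻¹ = [-72/203; 16/203]
step 0: x' = x̄ + K·y = [708/203, -1443/203]
step 0: P' = (I − K·H)·P̄ = [500/203 -1284/203; -1284/203 3804/203]
step 1: x̄ = F·x = [5010/203, -4329/203]
step 1: P̄ = F·P·Fᵀ + Q = [35530/203 -34380/203; -34380/203 34642/203]
step 1: y = z − H·x̄ = [383/7]
step 1: S = H·P̄·Hᵀ + R = [5129/7]
step 1: K = P̄·Hᵀ·S⁻¹ = [-2490/5129; 2362/5129]
step 1: x' = x̄ + K·y = [-280020/148741, 575899/148741]
step 1: P' = (I − K·H)·P̄ = [347210/148741 -825000/148741; -825000/148741 2269506/148741]
step 2: x̄ = F·x = [-1991858/148741, 1727697/148741]
step 2: P̄ = F·P·Fᵀ + Q = [22400396/148741 -21042036/148741; -21042036/148741 20723036/148741]
step 2: y = z − H·x̄ = [-4099136/148741]
step 2: S = H·P̄·Hᵀ + R = [96520607/148741]
step 2: K = P̄·Hᵀ·S⁻¹ = [-46159152/96520607; 42403072/96520607]
step 2: x' = x̄ + K·y = [-20456374/96520607, -47448893/96520607]
step 2: P' = (I − K·H)·P̄ = [211323748/96520607 -495493788/96520607; -495493788/96520607 1359272148/96520607]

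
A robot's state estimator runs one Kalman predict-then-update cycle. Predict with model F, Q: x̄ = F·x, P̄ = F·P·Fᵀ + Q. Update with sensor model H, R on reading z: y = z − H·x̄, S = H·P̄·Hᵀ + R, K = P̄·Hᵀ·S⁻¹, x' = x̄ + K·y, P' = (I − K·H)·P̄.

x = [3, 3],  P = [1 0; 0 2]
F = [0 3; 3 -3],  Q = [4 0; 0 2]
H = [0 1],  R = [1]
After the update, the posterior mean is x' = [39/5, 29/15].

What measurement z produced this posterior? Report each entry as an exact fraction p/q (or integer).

x̄ = F·x = [9, 0]
P̄ = F·P·Fᵀ + Q = [22 -18; -18 29]
S = H·P̄·Hᵀ + R = [30]
K = P̄·Hᵀ·S⁻¹ = [-3/5; 29/30]
x' − x̄ = [-6/5, 29/15] = K·y
y = (KᵀK)⁻¹·Kᵀ·(x' − x̄) = [2]
z = y + H·x̄ = [2] + [0] = [2]

z = [2]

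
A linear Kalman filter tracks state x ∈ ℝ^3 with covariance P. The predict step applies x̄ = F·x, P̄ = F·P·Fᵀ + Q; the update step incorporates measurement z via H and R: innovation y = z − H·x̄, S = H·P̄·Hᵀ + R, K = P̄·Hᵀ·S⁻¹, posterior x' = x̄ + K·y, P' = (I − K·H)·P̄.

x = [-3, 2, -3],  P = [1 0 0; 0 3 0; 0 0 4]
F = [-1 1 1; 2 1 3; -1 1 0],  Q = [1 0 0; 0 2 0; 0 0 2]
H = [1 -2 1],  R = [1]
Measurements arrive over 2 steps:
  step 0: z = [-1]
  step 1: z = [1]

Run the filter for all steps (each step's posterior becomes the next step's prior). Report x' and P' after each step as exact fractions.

step 0: x̄ = F·x = [2, -13, 5]
step 0: P̄ = F·P·Fᵀ + Q = [9 13 4; 13 45 1; 4 1 6]
step 0: y = z − H·x̄ = [-34]
step 0: S = H·P̄·Hᵀ + R = [148]
step 0: K = P̄·Hᵀ·S⁻¹ = [-13/148; -19/37; 2/37]
step 0: x' = x̄ + K·y = [369/74, 165/37, 117/37]
step 0: P' = (I − K·H)·P̄ = [1163/148 234/37 174/37; 234/37 221/37 189/37; 174/37 189/37 206/37]
step 1: x̄ = F·x = [195/74, 885/37, -39/74]
step 1: P̄ = F·P·Fᵀ + Q = [1267/148 2147/74 235/148; 2147/74 7470/37 -163/74; 235/148 -163/74 471/148]
step 1: y = z − H·x̄ = [1729/37]
step 1: S = H·P̄·Hᵀ + R = [26501/37]
step 1: K = P̄·Hᵀ·S⁻¹ = [-3543/53002; -13948/26501; 679/53002]
step 1: x' = x̄ + K·y = [-12948/26501, -17911/26501, 1898/26501]
step 1: P' = (I − K·H)·P̄ = [284107/53002 202159/53002 58334/26501; 202159/53002 92318/26501 139217/53002; 58334/26501 139217/53002 162445/53002]

step 0: x' = [369/74, 165/37, 117/37], P' = [1163/148 234/37 174/37; 234/37 221/37 189/37; 174/37 189/37 206/37]
step 1: x' = [-12948/26501, -17911/26501, 1898/26501], P' = [284107/53002 202159/53002 58334/26501; 202159/53002 92318/26501 139217/53002; 58334/26501 139217/53002 162445/53002]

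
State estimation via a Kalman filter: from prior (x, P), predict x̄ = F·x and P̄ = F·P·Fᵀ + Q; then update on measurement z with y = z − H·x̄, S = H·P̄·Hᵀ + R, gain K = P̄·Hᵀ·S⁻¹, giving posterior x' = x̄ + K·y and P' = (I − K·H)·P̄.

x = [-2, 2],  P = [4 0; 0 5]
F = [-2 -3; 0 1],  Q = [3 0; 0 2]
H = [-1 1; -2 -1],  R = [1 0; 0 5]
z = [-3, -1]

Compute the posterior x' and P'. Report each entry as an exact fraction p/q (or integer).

x̄ = F·x = [-2, 2]
P̄ = F·P·Fᵀ + Q = [64 -15; -15 7]
y = z − H·x̄ = [-7, -3]
S = H·P̄·Hᵀ + R = [102 136; 136 208]
K = P̄·Hᵀ·S⁻¹ = [-133/340 -23/80; 181/340 -19/80]
x' = x̄ + K·y = [2177/1360, -1379/1360]
P' = (I − K·H)·P̄ = [829/1360 297/1360; 297/1360 1021/1360]

x' = [2177/1360, -1379/1360]
P' = [829/1360 297/1360; 297/1360 1021/1360]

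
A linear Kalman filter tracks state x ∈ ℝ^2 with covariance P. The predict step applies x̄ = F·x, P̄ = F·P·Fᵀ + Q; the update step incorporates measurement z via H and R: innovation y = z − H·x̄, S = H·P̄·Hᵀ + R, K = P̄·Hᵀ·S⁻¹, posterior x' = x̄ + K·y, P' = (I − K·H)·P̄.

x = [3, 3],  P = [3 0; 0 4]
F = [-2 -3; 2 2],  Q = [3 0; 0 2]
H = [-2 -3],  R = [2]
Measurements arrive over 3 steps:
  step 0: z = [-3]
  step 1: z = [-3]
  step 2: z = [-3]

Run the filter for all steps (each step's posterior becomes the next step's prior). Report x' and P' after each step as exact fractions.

step 0: x' = [-321/22, 237/22], P' = [552/11 -369/11; -369/11 249/11]
step 1: x' = [-357/160, 1533/640], P' = [189/40 -501/160; -501/160 1469/640]
step 2: x' = [-7575/4072, 2181/1018], P' = [17517/4072 -2841/1018; -2841/1018 2059/1018]

step 0: x̄ = F·x = [-15, 12]
step 0: P̄ = F·P·Fᵀ + Q = [51 -36; -36 30]
step 0: y = z − H·x̄ = [3]
step 0: S = H·P̄·Hᵀ + R = [44]
step 0: K = P̄·Hᵀ·S⁻¹ = [3/22; -9/22]
step 0: x' = x̄ + K·y = [-321/22, 237/22]
step 0: P' = (I − K·H)·P̄ = [552/11 -369/11; -369/11 249/11]
step 1: x̄ = F·x = [-69/22, -84/11]
step 1: P̄ = F·P·Fᵀ + Q = [54/11 -12/11; -12/11 274/11]
step 1: y = z − H·x̄ = [-354/11]
step 1: S = H·P̄·Hᵀ + R = [2560/11]
step 1: K = P̄·Hᵀ·S⁻¹ = [-9/320; -399/1280]
step 1: x' = x̄ + K·y = [-357/160, 1533/640]
step 1: P' = (I − K·H)·P̄ = [189/40 -501/160; -501/160 1469/640]
step 2: x̄ = F·x = [-1743/640, 21/64]
step 2: P̄ = F·P·Fᵀ + Q = [3189/640 -87/64; -87/64 161/32]
step 2: y = z − H·x̄ = [-597/80]
step 2: S = H·P̄·Hᵀ + R = [509/10]
step 2: K = P̄·Hᵀ·S⁻¹ = [-471/4072; -495/2036]
step 2: x' = x̄ + K·y = [-7575/4072, 2181/1018]
step 2: P' = (I − K·H)·P̄ = [17517/4072 -2841/1018; -2841/1018 2059/1018]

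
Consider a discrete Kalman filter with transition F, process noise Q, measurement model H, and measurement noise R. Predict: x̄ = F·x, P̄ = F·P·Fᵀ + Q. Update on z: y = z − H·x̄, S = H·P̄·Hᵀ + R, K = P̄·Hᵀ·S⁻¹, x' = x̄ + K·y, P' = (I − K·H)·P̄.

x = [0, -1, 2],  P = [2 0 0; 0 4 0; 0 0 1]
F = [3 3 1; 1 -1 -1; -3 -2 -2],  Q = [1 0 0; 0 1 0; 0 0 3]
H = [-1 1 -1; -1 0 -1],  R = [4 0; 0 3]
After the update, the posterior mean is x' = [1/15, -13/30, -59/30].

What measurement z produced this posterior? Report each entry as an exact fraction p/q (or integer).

x̄ = F·x = [-1, -1, -2]
P̄ = F·P·Fᵀ + Q = [56 -7 -44; -7 8 4; -44 4 41]
S = H·P̄·Hᵀ + R = [27 12; 12 12]
K = P̄·Hᵀ·S⁻¹ = [-7/15 -8/15; 8/15 -17/60; 4/15 -1/60]
x' − x̄ = [16/15, 17/30, 1/30] = K·y
y = (KᵀK)⁻¹·Kᵀ·(x' − x̄) = [0, -2]
z = y + H·x̄ = [0, -2] + [2, 3] = [2, 1]

z = [2, 1]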